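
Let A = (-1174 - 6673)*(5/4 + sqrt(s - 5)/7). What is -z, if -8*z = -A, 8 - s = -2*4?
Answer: 39235/32 + 1121*sqrt(11)/8 ≈ 1690.8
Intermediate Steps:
s = 16 (s = 8 - (-2)*4 = 8 - 1*(-8) = 8 + 8 = 16)
A = -39235/4 - 1121*sqrt(11) (A = (-1174 - 6673)*(5/4 + sqrt(16 - 5)/7) = -7847*(5*(1/4) + sqrt(11)*(1/7)) = -7847*(5/4 + sqrt(11)/7) = -39235/4 - 1121*sqrt(11) ≈ -13527.)
z = -39235/32 - 1121*sqrt(11)/8 (z = -(-1)*(-39235/4 - 1121*sqrt(11))/8 = -(39235/4 + 1121*sqrt(11))/8 = -39235/32 - 1121*sqrt(11)/8 ≈ -1690.8)
-z = -(-39235/32 - 1121*sqrt(11)/8) = 39235/32 + 1121*sqrt(11)/8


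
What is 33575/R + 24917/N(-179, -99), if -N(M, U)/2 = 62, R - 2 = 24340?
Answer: -301183157/1509204 ≈ -199.56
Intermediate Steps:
R = 24342 (R = 2 + 24340 = 24342)
N(M, U) = -124 (N(M, U) = -2*62 = -124)
33575/R + 24917/N(-179, -99) = 33575/24342 + 24917/(-124) = 33575*(1/24342) + 24917*(-1/124) = 33575/24342 - 24917/124 = -301183157/1509204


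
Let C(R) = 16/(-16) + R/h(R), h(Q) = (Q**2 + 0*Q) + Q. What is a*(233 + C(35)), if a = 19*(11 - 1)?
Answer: 793535/18 ≈ 44085.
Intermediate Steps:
h(Q) = Q + Q**2 (h(Q) = (Q**2 + 0) + Q = Q**2 + Q = Q + Q**2)
a = 190 (a = 19*10 = 190)
C(R) = -1 + 1/(1 + R) (C(R) = 16/(-16) + R/((R*(1 + R))) = 16*(-1/16) + R*(1/(R*(1 + R))) = -1 + 1/(1 + R))
a*(233 + C(35)) = 190*(233 - 1*35/(1 + 35)) = 190*(233 - 1*35/36) = 190*(233 - 1*35*1/36) = 190*(233 - 35/36) = 190*(8353/36) = 793535/18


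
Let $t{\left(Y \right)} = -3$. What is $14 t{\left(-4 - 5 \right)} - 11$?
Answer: $-53$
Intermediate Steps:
$14 t{\left(-4 - 5 \right)} - 11 = 14 \left(-3\right) - 11 = -42 - 11 = -53$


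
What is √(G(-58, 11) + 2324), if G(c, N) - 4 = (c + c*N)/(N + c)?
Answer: 4*√323454/47 ≈ 48.403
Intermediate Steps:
G(c, N) = 4 + (c + N*c)/(N + c) (G(c, N) = 4 + (c + c*N)/(N + c) = 4 + (c + N*c)/(N + c))
√(G(-58, 11) + 2324) = √((4*11 + 5*(-58) + 11*(-58))/(11 - 58) + 2324) = √((44 - 290 - 638)/(-47) + 2324) = √(-1/47*(-884) + 2324) = √(884/47 + 2324) = √(110112/47) = 4*√323454/47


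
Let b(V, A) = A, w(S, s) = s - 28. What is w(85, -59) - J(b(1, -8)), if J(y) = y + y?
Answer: -71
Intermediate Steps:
w(S, s) = -28 + s
J(y) = 2*y
w(85, -59) - J(b(1, -8)) = (-28 - 59) - 2*(-8) = -87 - 1*(-16) = -87 + 16 = -71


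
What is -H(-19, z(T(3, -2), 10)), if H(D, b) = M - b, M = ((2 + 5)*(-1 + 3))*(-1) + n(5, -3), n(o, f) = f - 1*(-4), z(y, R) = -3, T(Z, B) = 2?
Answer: 10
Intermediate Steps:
n(o, f) = 4 + f (n(o, f) = f + 4 = 4 + f)
M = -13 (M = ((2 + 5)*(-1 + 3))*(-1) + (4 - 3) = (7*2)*(-1) + 1 = 14*(-1) + 1 = -14 + 1 = -13)
H(D, b) = -13 - b
-H(-19, z(T(3, -2), 10)) = -(-13 - 1*(-3)) = -(-13 + 3) = -1*(-10) = 10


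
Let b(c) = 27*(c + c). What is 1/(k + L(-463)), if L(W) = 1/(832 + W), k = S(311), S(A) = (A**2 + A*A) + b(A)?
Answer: 369/77577085 ≈ 4.7566e-6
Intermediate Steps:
b(c) = 54*c (b(c) = 27*(2*c) = 54*c)
S(A) = 2*A**2 + 54*A (S(A) = (A**2 + A*A) + 54*A = (A**2 + A**2) + 54*A = 2*A**2 + 54*A)
k = 210236 (k = 2*311*(27 + 311) = 2*311*338 = 210236)
1/(k + L(-463)) = 1/(210236 + 1/(832 - 463)) = 1/(210236 + 1/369) = 1/(77577085/369) = 369/77577085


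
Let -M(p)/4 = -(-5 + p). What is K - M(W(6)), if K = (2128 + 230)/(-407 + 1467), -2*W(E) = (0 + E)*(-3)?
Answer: -7301/530 ≈ -13.775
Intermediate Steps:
W(E) = 3*E/2 (W(E) = -(0 + E)*(-3)/2 = -E*(-3)/2 = -(-3)*E/2 = 3*E/2)
K = 1179/530 (K = 2358/1060 = 2358*(1/1060) = 1179/530 ≈ 2.2245)
M(p) = -20 + 4*p (M(p) = -(-4)*(-5 + p) = -4*(5 - p) = -20 + 4*p)
K - M(W(6)) = 1179/530 - (-20 + 4*((3/2)*6)) = 1179/530 - (-20 + 4*9) = 1179/530 - (-20 + 36) = 1179/530 - 1*16 = 1179/530 - 16 = -7301/530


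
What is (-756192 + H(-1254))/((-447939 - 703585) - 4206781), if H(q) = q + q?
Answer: 151740/1071661 ≈ 0.14159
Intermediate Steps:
H(q) = 2*q
(-756192 + H(-1254))/((-447939 - 703585) - 4206781) = (-756192 + 2*(-1254))/((-447939 - 703585) - 4206781) = (-756192 - 2508)/(-1151524 - 4206781) = -758700/(-5358305) = -758700*(-1/5358305) = 151740/1071661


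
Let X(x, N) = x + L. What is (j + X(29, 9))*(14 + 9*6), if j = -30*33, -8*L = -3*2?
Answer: -65297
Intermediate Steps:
L = ¾ (L = -(-3)*2/8 = -⅛*(-6) = ¾ ≈ 0.75000)
j = -990
X(x, N) = ¾ + x (X(x, N) = x + ¾ = ¾ + x)
(j + X(29, 9))*(14 + 9*6) = (-990 + (¾ + 29))*(14 + 9*6) = (-990 + 119/4)*(14 + 54) = -3841/4*68 = -65297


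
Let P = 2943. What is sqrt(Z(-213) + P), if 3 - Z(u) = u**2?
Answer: I*sqrt(42423) ≈ 205.97*I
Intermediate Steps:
Z(u) = 3 - u**2
sqrt(Z(-213) + P) = sqrt((3 - 1*(-213)**2) + 2943) = sqrt((3 - 1*45369) + 2943) = sqrt((3 - 45369) + 2943) = sqrt(-45366 + 2943) = sqrt(-42423) = I*sqrt(42423)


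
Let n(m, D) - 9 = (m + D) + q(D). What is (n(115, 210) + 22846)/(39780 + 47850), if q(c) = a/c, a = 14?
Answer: 347701/1314450 ≈ 0.26452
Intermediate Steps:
q(c) = 14/c
n(m, D) = 9 + D + m + 14/D (n(m, D) = 9 + ((m + D) + 14/D) = 9 + ((D + m) + 14/D) = 9 + (D + m + 14/D) = 9 + D + m + 14/D)
(n(115, 210) + 22846)/(39780 + 47850) = ((9 + 210 + 115 + 14/210) + 22846)/(39780 + 47850) = ((9 + 210 + 115 + 14*(1/210)) + 22846)/87630 = ((9 + 210 + 115 + 1/15) + 22846)*(1/87630) = (5011/15 + 22846)*(1/87630) = (347701/15)*(1/87630) = 347701/1314450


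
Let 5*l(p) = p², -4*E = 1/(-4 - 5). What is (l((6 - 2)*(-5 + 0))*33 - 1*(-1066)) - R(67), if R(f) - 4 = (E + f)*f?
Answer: -28399/36 ≈ -788.86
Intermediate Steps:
E = 1/36 (E = -1/(4*(-4 - 5)) = -¼/(-9) = -¼*(-⅑) = 1/36 ≈ 0.027778)
l(p) = p²/5
R(f) = 4 + f*(1/36 + f) (R(f) = 4 + (1/36 + f)*f = 4 + f*(1/36 + f))
(l((6 - 2)*(-5 + 0))*33 - 1*(-1066)) - R(67) = ((((6 - 2)*(-5 + 0))²/5)*33 - 1*(-1066)) - (4 + 67² + (1/36)*67) = (((4*(-5))²/5)*33 + 1066) - (4 + 4489 + 67/36) = (((⅕)*(-20)²)*33 + 1066) - 1*161815/36 = (((⅕)*400)*33 + 1066) - 161815/36 = (80*33 + 1066) - 161815/36 = (2640 + 1066) - 161815/36 = 3706 - 161815/36 = -28399/36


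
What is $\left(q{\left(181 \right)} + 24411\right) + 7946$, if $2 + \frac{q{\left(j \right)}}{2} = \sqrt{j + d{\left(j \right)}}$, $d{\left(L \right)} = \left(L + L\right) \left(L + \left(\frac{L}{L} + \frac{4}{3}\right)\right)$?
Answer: $32353 + \frac{2 \sqrt{598929}}{3} \approx 32869.0$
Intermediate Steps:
$d{\left(L \right)} = 2 L \left(\frac{7}{3} + L\right)$ ($d{\left(L \right)} = 2 L \left(L + \left(1 + 4 \cdot \frac{1}{3}\right)\right) = 2 L \left(L + \left(1 + \frac{4}{3}\right)\right) = 2 L \left(L + \frac{7}{3}\right) = 2 L \left(\frac{7}{3} + L\right)$)
$q{\left(j \right)} = -4 + 2 \sqrt{j + \frac{2 j \left(7 + 3 j\right)}{3}}$
$\left(q{\left(181 \right)} + 24411\right) + 7946 = \left(\left(-4 + \frac{2 \sqrt{3} \sqrt{181 \left(17 + 6 \cdot 181\right)}}{3}\right) + 24411\right) + 7946 = \left(\left(-4 + \frac{2 \sqrt{3} \sqrt{181 \left(17 + 1086\right)}}{3}\right) + 24411\right) + 7946 = \left(\left(-4 + \frac{2 \sqrt{3} \sqrt{181 \cdot 1103}}{3}\right) + 24411\right) + 7946 = \left(\left(-4 + \frac{2 \sqrt{3} \sqrt{199643}}{3}\right) + 24411\right) + 7946 = \left(\left(-4 + \frac{2 \sqrt{598929}}{3}\right) + 24411\right) + 7946 = \left(24407 + \frac{2 \sqrt{598929}}{3}\right) + 7946 = 32353 + \frac{2 \sqrt{598929}}{3}$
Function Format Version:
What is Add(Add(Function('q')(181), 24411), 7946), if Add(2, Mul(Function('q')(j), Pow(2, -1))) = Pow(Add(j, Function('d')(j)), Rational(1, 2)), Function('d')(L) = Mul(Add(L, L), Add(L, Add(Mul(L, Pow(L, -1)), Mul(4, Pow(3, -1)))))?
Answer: Add(32353, Mul(Rational(2, 3), Pow(598929, Rational(1, 2)))) ≈ 32869.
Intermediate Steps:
Function('d')(L) = Mul(2, L, Add(Rational(7, 3), L)) (Function('d')(L) = Mul(Mul(2, L), Add(L, Add(1, Mul(4, Rational(1, 3))))) = Mul(Mul(2, L), Add(L, Add(1, Rational(4, 3)))) = Mul(Mul(2, L), Add(L, Rational(7, 3))) = Mul(Mul(2, L), Add(Rational(7, 3), L)) = Mul(2, L, Add(Rational(7, 3), L)))
Function('q')(j) = Add(-4, Mul(2, Pow(Add(j, Mul(Rational(2, 3), j, Add(7, Mul(3, j)))), Rational(1, 2))))
Add(Add(Function('q')(181), 24411), 7946) = Add(Add(Add(-4, Mul(Rational(2, 3), Pow(3, Rational(1, 2)), Pow(Mul(181, Add(17, Mul(6, 181))), Rational(1, 2)))), 24411), 7946) = Add(Add(Add(-4, Mul(Rational(2, 3), Pow(3, Rational(1, 2)), Pow(Mul(181, Add(17, 1086)), Rational(1, 2)))), 24411), 7946) = Add(Add(Add(-4, Mul(Rational(2, 3), Pow(3, Rational(1, 2)), Pow(Mul(181, 1103), Rational(1, 2)))), 24411), 7946) = Add(Add(Add(-4, Mul(Rational(2, 3), Pow(3, Rational(1, 2)), Pow(199643, Rational(1, 2)))), 24411), 7946) = Add(Add(Add(-4, Mul(Rational(2, 3), Pow(598929, Rational(1, 2)))), 24411), 7946) = Add(Add(24407, Mul(Rational(2, 3), Pow(598929, Rational(1, 2)))), 7946) = Add(32353, Mul(Rational(2, 3), Pow(598929, Rational(1, 2))))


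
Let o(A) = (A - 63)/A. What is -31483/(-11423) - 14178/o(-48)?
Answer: -2590119833/422651 ≈ -6128.3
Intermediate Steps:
o(A) = (-63 + A)/A
-31483/(-11423) - 14178/o(-48) = -31483/(-11423) - 14178*(-48/(-63 - 48)) = -31483*(-1/11423) - 14178/((-1/48*(-111))) = 31483/11423 - 14178/37/16 = 31483/11423 - 14178*16/37 = 31483/11423 - 226848/37 = -2590119833/422651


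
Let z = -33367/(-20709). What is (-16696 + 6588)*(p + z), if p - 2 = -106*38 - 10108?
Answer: 2958284495012/20709 ≈ 1.4285e+8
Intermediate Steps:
p = -14134 (p = 2 + (-106*38 - 10108) = 2 + (-4028 - 10108) = 2 - 14136 = -14134)
z = 33367/20709 (z = -33367*(-1/20709) = 33367/20709 ≈ 1.6112)
(-16696 + 6588)*(p + z) = (-16696 + 6588)*(-14134 + 33367/20709) = -10108*(-292667639/20709) = 2958284495012/20709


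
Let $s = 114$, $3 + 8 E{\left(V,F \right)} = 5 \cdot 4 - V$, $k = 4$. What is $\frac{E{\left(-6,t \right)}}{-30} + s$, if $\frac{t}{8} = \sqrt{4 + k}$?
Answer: $\frac{27337}{240} \approx 113.9$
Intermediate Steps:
$t = 16 \sqrt{2}$ ($t = 8 \sqrt{4 + 4} = 8 \sqrt{8} = 8 \cdot 2 \sqrt{2} = 16 \sqrt{2} \approx 22.627$)
$E{\left(V,F \right)} = \frac{17}{8} - \frac{V}{8}$ ($E{\left(V,F \right)} = - \frac{3}{8} + \frac{5 \cdot 4 - V}{8} = - \frac{3}{8} + \frac{20 - V}{8} = - \frac{3}{8} - \left(- \frac{5}{2} + \frac{V}{8}\right) = \frac{17}{8} - \frac{V}{8}$)
$\frac{E{\left(-6,t \right)}}{-30} + s = \frac{\frac{17}{8} - - \frac{3}{4}}{-30} + 114 = - \frac{\frac{17}{8} + \frac{3}{4}}{30} + 114 = \left(- \frac{1}{30}\right) \frac{23}{8} + 114 = - \frac{23}{240} + 114 = \frac{27337}{240}$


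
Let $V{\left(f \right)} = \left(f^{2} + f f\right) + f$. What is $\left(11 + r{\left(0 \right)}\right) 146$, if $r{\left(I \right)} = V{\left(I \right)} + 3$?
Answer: $2044$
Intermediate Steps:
$V{\left(f \right)} = f + 2 f^{2}$ ($V{\left(f \right)} = \left(f^{2} + f^{2}\right) + f = 2 f^{2} + f = f + 2 f^{2}$)
$r{\left(I \right)} = 3 + I \left(1 + 2 I\right)$ ($r{\left(I \right)} = I \left(1 + 2 I\right) + 3 = 3 + I \left(1 + 2 I\right)$)
$\left(11 + r{\left(0 \right)}\right) 146 = \left(11 + \left(3 + 0 \left(1 + 2 \cdot 0\right)\right)\right) 146 = \left(11 + \left(3 + 0 \left(1 + 0\right)\right)\right) 146 = \left(11 + \left(3 + 0 \cdot 1\right)\right) 146 = \left(11 + \left(3 + 0\right)\right) 146 = \left(11 + 3\right) 146 = 14 \cdot 146 = 2044$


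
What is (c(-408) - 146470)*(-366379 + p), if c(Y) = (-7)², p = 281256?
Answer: 12463794783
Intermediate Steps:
c(Y) = 49
(c(-408) - 146470)*(-366379 + p) = (49 - 146470)*(-366379 + 281256) = -146421*(-85123) = 12463794783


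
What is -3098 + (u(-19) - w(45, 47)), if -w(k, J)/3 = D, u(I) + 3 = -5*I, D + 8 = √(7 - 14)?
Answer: -3030 + 3*I*√7 ≈ -3030.0 + 7.9373*I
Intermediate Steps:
D = -8 + I*√7 (D = -8 + √(7 - 14) = -8 + √(-7) = -8 + I*√7 ≈ -8.0 + 2.6458*I)
u(I) = -3 - 5*I
w(k, J) = 24 - 3*I*√7 (w(k, J) = -3*(-8 + I*√7) = 24 - 3*I*√7)
-3098 + (u(-19) - w(45, 47)) = -3098 + ((-3 - 5*(-19)) - (24 - 3*I*√7)) = -3098 + ((-3 + 95) + (-24 + 3*I*√7)) = -3098 + (92 + (-24 + 3*I*√7)) = -3098 + (68 + 3*I*√7) = -3030 + 3*I*√7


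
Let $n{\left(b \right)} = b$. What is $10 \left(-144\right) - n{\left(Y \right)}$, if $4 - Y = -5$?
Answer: $-1449$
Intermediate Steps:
$Y = 9$ ($Y = 4 - -5 = 4 + 5 = 9$)
$10 \left(-144\right) - n{\left(Y \right)} = 10 \left(-144\right) - 9 = -1440 - 9 = -1449$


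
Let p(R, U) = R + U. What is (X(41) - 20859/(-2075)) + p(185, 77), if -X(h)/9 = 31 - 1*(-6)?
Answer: -126466/2075 ≈ -60.947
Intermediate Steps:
X(h) = -333 (X(h) = -9*(31 - 1*(-6)) = -9*(31 + 6) = -9*37 = -333)
(X(41) - 20859/(-2075)) + p(185, 77) = (-333 - 20859/(-2075)) + (185 + 77) = (-333 - 20859*(-1/2075)) + 262 = (-333 + 20859/2075) + 262 = -670116/2075 + 262 = -126466/2075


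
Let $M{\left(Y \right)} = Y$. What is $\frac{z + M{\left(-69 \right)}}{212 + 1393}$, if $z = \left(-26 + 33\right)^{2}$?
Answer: $- \frac{4}{321} \approx -0.012461$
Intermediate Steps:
$z = 49$ ($z = 7^{2} = 49$)
$\frac{z + M{\left(-69 \right)}}{212 + 1393} = \frac{49 - 69}{212 + 1393} = - \frac{20}{1605} = \left(-20\right) \frac{1}{1605} = - \frac{4}{321}$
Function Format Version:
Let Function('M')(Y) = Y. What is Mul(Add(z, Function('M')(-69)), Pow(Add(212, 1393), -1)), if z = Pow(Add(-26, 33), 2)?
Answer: Rational(-4, 321) ≈ -0.012461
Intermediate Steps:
z = 49 (z = Pow(7, 2) = 49)
Mul(Add(z, Function('M')(-69)), Pow(Add(212, 1393), -1)) = Mul(Add(49, -69), Pow(Add(212, 1393), -1)) = Mul(-20, Pow(1605, -1)) = Mul(-20, Rational(1, 1605)) = Rational(-4, 321)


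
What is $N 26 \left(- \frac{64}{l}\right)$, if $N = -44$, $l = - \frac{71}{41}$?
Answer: $- \frac{3001856}{71} \approx -42280.0$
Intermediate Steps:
$l = - \frac{71}{41}$ ($l = \left(-71\right) \frac{1}{41} = - \frac{71}{41} \approx -1.7317$)
$N 26 \left(- \frac{64}{l}\right) = \left(-44\right) 26 \left(- \frac{64}{- \frac{71}{41}}\right) = - 1144 \left(\left(-64\right) \left(- \frac{41}{71}\right)\right) = \left(-1144\right) \frac{2624}{71} = - \frac{3001856}{71}$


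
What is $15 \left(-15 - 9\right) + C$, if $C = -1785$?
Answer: $-2145$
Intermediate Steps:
$15 \left(-15 - 9\right) + C = 15 \left(-15 - 9\right) - 1785 = 15 \left(-24\right) - 1785 = -360 - 1785 = -2145$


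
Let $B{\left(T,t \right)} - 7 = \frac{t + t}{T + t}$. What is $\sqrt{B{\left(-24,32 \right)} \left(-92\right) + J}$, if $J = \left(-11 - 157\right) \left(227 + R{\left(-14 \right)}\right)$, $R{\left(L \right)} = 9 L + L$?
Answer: $2 i \sqrt{3999} \approx 126.48 i$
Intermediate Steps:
$B{\left(T,t \right)} = 7 + \frac{2 t}{T + t}$ ($B{\left(T,t \right)} = 7 + \frac{t + t}{T + t} = 7 + \frac{2 t}{T + t}$)
$R{\left(L \right)} = 10 L$
$J = -14616$ ($J = \left(-11 - 157\right) \left(227 + 10 \left(-14\right)\right) = \left(-11 - 157\right) \left(227 - 140\right) = \left(-168\right) 87 = -14616$)
$\sqrt{B{\left(-24,32 \right)} \left(-92\right) + J} = \sqrt{\frac{7 \left(-24\right) + 9 \cdot 32}{-24 + 32} \left(-92\right) - 14616} = \sqrt{\frac{-168 + 288}{8} \left(-92\right) - 14616} = \sqrt{\frac{1}{8} \cdot 120 \left(-92\right) - 14616} = \sqrt{15 \left(-92\right) - 14616} = \sqrt{-1380 - 14616} = \sqrt{-15996} = 2 i \sqrt{3999}$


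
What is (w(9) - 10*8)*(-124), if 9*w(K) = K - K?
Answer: 9920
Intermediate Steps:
w(K) = 0 (w(K) = (K - K)/9 = (1/9)*0 = 0)
(w(9) - 10*8)*(-124) = (0 - 10*8)*(-124) = (0 - 80)*(-124) = -80*(-124) = 9920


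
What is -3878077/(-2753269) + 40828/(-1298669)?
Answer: 4923927912781/3575585098961 ≈ 1.3771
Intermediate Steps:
-3878077/(-2753269) + 40828/(-1298669) = -3878077*(-1/2753269) + 40828*(-1/1298669) = 3878077/2753269 - 40828/1298669 = 4923927912781/3575585098961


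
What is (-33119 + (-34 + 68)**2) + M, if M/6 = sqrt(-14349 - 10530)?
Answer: -31963 + 6*I*sqrt(24879) ≈ -31963.0 + 946.38*I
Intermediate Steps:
M = 6*I*sqrt(24879) (M = 6*sqrt(-14349 - 10530) = 6*sqrt(-24879) = 6*(I*sqrt(24879)) = 6*I*sqrt(24879) ≈ 946.38*I)
(-33119 + (-34 + 68)**2) + M = (-33119 + (-34 + 68)**2) + 6*I*sqrt(24879) = (-33119 + 34**2) + 6*I*sqrt(24879) = (-33119 + 1156) + 6*I*sqrt(24879) = -31963 + 6*I*sqrt(24879)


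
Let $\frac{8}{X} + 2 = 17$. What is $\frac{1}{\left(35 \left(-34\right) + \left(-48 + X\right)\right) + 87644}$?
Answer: $\frac{15}{1296098} \approx 1.1573 \cdot 10^{-5}$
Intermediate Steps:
$X = \frac{8}{15}$ ($X = \frac{8}{-2 + 17} = \frac{8}{15} \approx 0.53333$)
$\frac{1}{\left(35 \left(-34\right) + \left(-48 + X\right)\right) + 87644} = \frac{1}{\left(35 \left(-34\right) + \left(-48 + \frac{8}{15}\right)\right) + 87644} = \frac{1}{\left(-1190 - \frac{712}{15}\right) + 87644} = \frac{1}{- \frac{18562}{15} + 87644} = \frac{1}{\frac{1296098}{15}} = \frac{15}{1296098}$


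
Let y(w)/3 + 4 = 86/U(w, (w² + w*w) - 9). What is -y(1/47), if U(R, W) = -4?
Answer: 153/2 ≈ 76.500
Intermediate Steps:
y(w) = -153/2 (y(w) = -12 + 3*(86/(-4)) = -12 + 3*(86*(-¼)) = -12 + 3*(-43/2) = -12 - 129/2 = -153/2)
-y(1/47) = -1*(-153/2) = 153/2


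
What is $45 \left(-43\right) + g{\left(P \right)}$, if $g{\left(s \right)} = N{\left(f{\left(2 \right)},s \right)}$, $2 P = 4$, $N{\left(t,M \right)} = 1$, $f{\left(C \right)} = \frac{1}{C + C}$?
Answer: $-1934$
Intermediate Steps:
$f{\left(C \right)} = \frac{1}{2 C}$
$P = 2$ ($P = \frac{1}{2} \cdot 4 = 2$)
$g{\left(s \right)} = 1$
$45 \left(-43\right) + g{\left(P \right)} = 45 \left(-43\right) + 1 = -1935 + 1 = -1934$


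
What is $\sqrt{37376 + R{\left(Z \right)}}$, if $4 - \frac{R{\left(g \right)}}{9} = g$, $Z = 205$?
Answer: $\sqrt{35567} \approx 188.59$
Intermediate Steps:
$R{\left(g \right)} = 36 - 9 g$
$\sqrt{37376 + R{\left(Z \right)}} = \sqrt{37376 + \left(36 - 1845\right)} = \sqrt{37376 - 1809} = \sqrt{35567}$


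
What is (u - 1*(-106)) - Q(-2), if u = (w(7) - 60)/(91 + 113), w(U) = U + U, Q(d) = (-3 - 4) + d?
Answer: 11707/102 ≈ 114.77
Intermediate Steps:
Q(d) = -7 + d
w(U) = 2*U
u = -23/102 (u = (2*7 - 60)/(91 + 113) = (14 - 60)/204 = -46*1/204 = -23/102 ≈ -0.22549)
(u - 1*(-106)) - Q(-2) = (-23/102 - 1*(-106)) - (-7 - 2) = (-23/102 + 106) - 1*(-9) = 10789/102 + 9 = 11707/102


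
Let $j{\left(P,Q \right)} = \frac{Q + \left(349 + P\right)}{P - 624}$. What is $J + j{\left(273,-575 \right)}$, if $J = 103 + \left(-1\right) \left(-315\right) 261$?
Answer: $\frac{28893571}{351} \approx 82318.0$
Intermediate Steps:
$j{\left(P,Q \right)} = \frac{349 + P + Q}{-624 + P}$
$J = 82318$ ($J = 103 + 315 \cdot 261 = 103 + 82215 = 82318$)
$J + j{\left(273,-575 \right)} = 82318 + \frac{349 + 273 - 575}{-624 + 273} = 82318 + \frac{1}{-351} \cdot 47 = 82318 - \frac{47}{351} = \frac{28893571}{351}$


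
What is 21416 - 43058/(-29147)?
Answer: 624255210/29147 ≈ 21417.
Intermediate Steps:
21416 - 43058/(-29147) = 21416 - 43058*(-1/29147) = 21416 + 43058/29147 = 624255210/29147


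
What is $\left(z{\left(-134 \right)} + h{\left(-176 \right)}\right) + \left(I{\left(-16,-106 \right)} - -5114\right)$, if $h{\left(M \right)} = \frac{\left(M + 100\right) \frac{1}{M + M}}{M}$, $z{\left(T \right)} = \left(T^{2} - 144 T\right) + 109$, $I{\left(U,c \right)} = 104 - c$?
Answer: $\frac{661105261}{15488} \approx 42685.0$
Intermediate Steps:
$z{\left(T \right)} = 109 + T^{2} - 144 T$
$h{\left(M \right)} = \frac{100 + M}{2 M^{2}}$ ($h{\left(M \right)} = \frac{\left(100 + M\right) \frac{1}{2 M}}{M} = \frac{\frac{1}{2} \frac{1}{M} \left(100 + M\right)}{M} = \frac{100 + M}{2 M^{2}}$)
$\left(z{\left(-134 \right)} + h{\left(-176 \right)}\right) + \left(I{\left(-16,-106 \right)} - -5114\right) = \left(\left(109 + \left(-134\right)^{2} - -19296\right) + \frac{100 - 176}{2 \cdot 30976}\right) + \left(\left(104 - -106\right) - -5114\right) = \left(\left(109 + 17956 + 19296\right) + \frac{1}{2} \cdot \frac{1}{30976} \left(-76\right)\right) + \left(\left(104 + 106\right) + 5114\right) = \left(37361 - \frac{19}{15488}\right) + \left(210 + 5114\right) = \frac{578647149}{15488} + 5324 = \frac{661105261}{15488}$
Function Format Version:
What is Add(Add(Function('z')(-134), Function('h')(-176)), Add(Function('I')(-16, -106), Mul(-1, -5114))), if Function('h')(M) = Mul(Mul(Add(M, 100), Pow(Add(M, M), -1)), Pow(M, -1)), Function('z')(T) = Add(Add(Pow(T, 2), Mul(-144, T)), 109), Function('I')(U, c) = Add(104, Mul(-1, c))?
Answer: Rational(661105261, 15488) ≈ 42685.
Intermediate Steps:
Function('z')(T) = Add(109, Pow(T, 2), Mul(-144, T))
Function('h')(M) = Mul(Rational(1, 2), Pow(M, -2), Add(100, M)) (Function('h')(M) = Mul(Mul(Add(100, M), Pow(Mul(2, M), -1)), Pow(M, -1)) = Mul(Mul(Add(100, M), Mul(Rational(1, 2), Pow(M, -1))), Pow(M, -1)) = Mul(Mul(Rational(1, 2), Pow(M, -1), Add(100, M)), Pow(M, -1)) = Mul(Rational(1, 2), Pow(M, -2), Add(100, M)))
Add(Add(Function('z')(-134), Function('h')(-176)), Add(Function('I')(-16, -106), Mul(-1, -5114))) = Add(Add(Add(109, Pow(-134, 2), Mul(-144, -134)), Mul(Rational(1, 2), Pow(-176, -2), Add(100, -176))), Add(Add(104, Mul(-1, -106)), Mul(-1, -5114))) = Add(Add(Add(109, 17956, 19296), Mul(Rational(1, 2), Rational(1, 30976), -76)), Add(Add(104, 106), 5114)) = Add(Add(37361, Rational(-19, 15488)), Add(210, 5114)) = Add(Rational(578647149, 15488), 5324) = Rational(661105261, 15488)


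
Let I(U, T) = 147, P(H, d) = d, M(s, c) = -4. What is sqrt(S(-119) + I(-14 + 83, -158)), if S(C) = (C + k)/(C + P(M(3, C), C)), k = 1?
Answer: 4*sqrt(130543)/119 ≈ 12.145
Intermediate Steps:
S(C) = (1 + C)/(2*C) (S(C) = (C + 1)/(C + C) = (1 + C)/((2*C)) = (1 + C)*(1/(2*C)) = (1 + C)/(2*C))
sqrt(S(-119) + I(-14 + 83, -158)) = sqrt((1/2)*(1 - 119)/(-119) + 147) = sqrt((1/2)*(-1/119)*(-118) + 147) = sqrt(59/119 + 147) = sqrt(17552/119) = 4*sqrt(130543)/119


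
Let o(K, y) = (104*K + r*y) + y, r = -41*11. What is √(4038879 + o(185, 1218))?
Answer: √3510019 ≈ 1873.5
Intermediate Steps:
r = -451
o(K, y) = -450*y + 104*K (o(K, y) = (104*K - 451*y) + y = (-451*y + 104*K) + y = -450*y + 104*K)
√(4038879 + o(185, 1218)) = √(4038879 + (-450*1218 + 104*185)) = √(4038879 + (-548100 + 19240)) = √(4038879 - 528860) = √3510019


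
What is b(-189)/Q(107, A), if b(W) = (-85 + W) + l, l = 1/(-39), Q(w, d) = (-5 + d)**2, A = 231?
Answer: -10687/1991964 ≈ -0.0053651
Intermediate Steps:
l = -1/39 ≈ -0.025641
b(W) = -3316/39 + W (b(W) = (-85 + W) - 1/39 = -3316/39 + W)
b(-189)/Q(107, A) = (-3316/39 - 189)/((-5 + 231)**2) = -10687/(39*(226**2)) = -10687/39/51076 = -10687/39*1/51076 = -10687/1991964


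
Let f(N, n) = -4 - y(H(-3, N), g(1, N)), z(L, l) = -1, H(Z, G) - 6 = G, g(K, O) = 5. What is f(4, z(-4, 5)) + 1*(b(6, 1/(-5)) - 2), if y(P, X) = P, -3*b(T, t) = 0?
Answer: -16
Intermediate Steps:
H(Z, G) = 6 + G
b(T, t) = 0 (b(T, t) = -1/3*0 = 0)
f(N, n) = -10 - N (f(N, n) = -4 - (6 + N) = -4 + (-6 - N) = -10 - N)
f(4, z(-4, 5)) + 1*(b(6, 1/(-5)) - 2) = (-10 - 1*4) + 1*(0 - 2) = (-10 - 4) + 1*(-2) = -14 - 2 = -16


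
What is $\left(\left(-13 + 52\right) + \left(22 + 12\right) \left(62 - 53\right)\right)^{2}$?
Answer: $119025$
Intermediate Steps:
$\left(\left(-13 + 52\right) + \left(22 + 12\right) \left(62 - 53\right)\right)^{2} = \left(39 + 34 \cdot 9\right)^{2} = \left(39 + 306\right)^{2} = 345^{2} = 119025$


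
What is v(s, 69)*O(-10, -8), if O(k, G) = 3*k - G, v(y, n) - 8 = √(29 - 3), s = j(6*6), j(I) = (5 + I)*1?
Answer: -176 - 22*√26 ≈ -288.18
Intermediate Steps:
j(I) = 5 + I
s = 41 (s = 5 + 6*6 = 5 + 36 = 41)
v(y, n) = 8 + √26 (v(y, n) = 8 + √(29 - 3) = 8 + √26)
O(k, G) = -G + 3*k
v(s, 69)*O(-10, -8) = (8 + √26)*(-1*(-8) + 3*(-10)) = (8 + √26)*(8 - 30) = (8 + √26)*(-22) = -176 - 22*√26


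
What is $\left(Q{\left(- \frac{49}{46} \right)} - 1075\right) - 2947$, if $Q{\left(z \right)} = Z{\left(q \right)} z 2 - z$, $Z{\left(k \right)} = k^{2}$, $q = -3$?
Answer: $- \frac{185845}{46} \approx -4040.1$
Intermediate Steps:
$Q{\left(z \right)} = 17 z$ ($Q{\left(z \right)} = \left(-3\right)^{2} z 2 - z = 9 z 2 - z = 18 z - z = 17 z$)
$\left(Q{\left(- \frac{49}{46} \right)} - 1075\right) - 2947 = \left(17 \left(- \frac{49}{46}\right) - 1075\right) - 2947 = \left(- \frac{833}{46} - 1075\right) - 2947 = - \frac{50283}{46} - 2947 = - \frac{185845}{46}$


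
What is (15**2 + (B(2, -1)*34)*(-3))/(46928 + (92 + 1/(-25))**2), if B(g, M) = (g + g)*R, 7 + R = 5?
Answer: 216875/11538467 ≈ 0.018796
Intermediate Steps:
R = -2 (R = -7 + 5 = -2)
B(g, M) = -4*g (B(g, M) = (g + g)*(-2) = (2*g)*(-2) = -4*g)
(15**2 + (B(2, -1)*34)*(-3))/(46928 + (92 + 1/(-25))**2) = (15**2 + (-4*2*34)*(-3))/(46928 + (92 + 1/(-25))**2) = (225 - 8*34*(-3))/(46928 + (92 - 1/25)**2) = (225 - 272*(-3))/(46928 + (2299/25)**2) = (225 + 816)/(46928 + 5285401/625) = 1041/(34615401/625) = 1041*(625/34615401) = 216875/11538467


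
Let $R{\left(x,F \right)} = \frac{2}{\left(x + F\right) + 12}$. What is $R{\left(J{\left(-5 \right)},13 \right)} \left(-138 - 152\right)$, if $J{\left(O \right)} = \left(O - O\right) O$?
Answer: $- \frac{116}{5} \approx -23.2$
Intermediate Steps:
$J{\left(O \right)} = 0$ ($J{\left(O \right)} = 0 O = 0$)
$R{\left(x,F \right)} = \frac{2}{12 + F + x}$ ($R{\left(x,F \right)} = \frac{2}{\left(F + x\right) + 12} = \frac{2}{12 + F + x}$)
$R{\left(J{\left(-5 \right)},13 \right)} \left(-138 - 152\right) = \frac{2}{12 + 13 + 0} \left(-138 - 152\right) = \frac{2}{25} \left(-290\right) = - \frac{116}{5}$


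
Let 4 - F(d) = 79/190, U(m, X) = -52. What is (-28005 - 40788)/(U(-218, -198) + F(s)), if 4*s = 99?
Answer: 13070670/9199 ≈ 1420.9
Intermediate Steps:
s = 99/4 (s = (¼)*99 = 99/4 ≈ 24.750)
F(d) = 681/190 (F(d) = 4 - 79/190 = 681/190)
(-28005 - 40788)/(U(-218, -198) + F(s)) = (-28005 - 40788)/(-52 + 681/190) = -68793/(-9199/190) = -68793*(-190/9199) = 13070670/9199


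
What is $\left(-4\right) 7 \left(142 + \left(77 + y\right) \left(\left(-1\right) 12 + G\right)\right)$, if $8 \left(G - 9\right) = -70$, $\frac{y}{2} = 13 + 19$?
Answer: $42413$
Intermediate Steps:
$y = 64$ ($y = 2 \left(13 + 19\right) = 2 \cdot 32 = 64$)
$G = \frac{1}{4}$ ($G = 9 + \frac{1}{8} \left(-70\right) = 9 - \frac{35}{4} = \frac{1}{4} \approx 0.25$)
$\left(-4\right) 7 \left(142 + \left(77 + y\right) \left(\left(-1\right) 12 + G\right)\right) = \left(-4\right) 7 \left(142 + \left(77 + 64\right) \left(\left(-1\right) 12 + \frac{1}{4}\right)\right) = - 28 \left(142 + 141 \left(-12 + \frac{1}{4}\right)\right) = - 28 \left(142 + 141 \left(- \frac{47}{4}\right)\right) = - 28 \left(142 - \frac{6627}{4}\right) = \left(-28\right) \left(- \frac{6059}{4}\right) = 42413$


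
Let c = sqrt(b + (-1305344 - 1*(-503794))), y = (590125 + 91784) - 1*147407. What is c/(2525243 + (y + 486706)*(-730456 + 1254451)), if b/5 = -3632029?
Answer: 9*I*sqrt(234095)/535110411203 ≈ 8.1376e-9*I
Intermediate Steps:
b = -18160145 (b = 5*(-3632029) = -18160145)
y = 534502 (y = 681909 - 147407 = 534502)
c = 9*I*sqrt(234095) (c = sqrt(-18160145 + (-1305344 - 1*(-503794))) = sqrt(-18160145 + (-1305344 + 503794)) = sqrt(-18160145 - 801550) = sqrt(-18961695) = 9*I*sqrt(234095) ≈ 4354.5*I)
c/(2525243 + (y + 486706)*(-730456 + 1254451)) = (9*I*sqrt(234095))/(2525243 + (534502 + 486706)*(-730456 + 1254451)) = (9*I*sqrt(234095))/(2525243 + 1021208*523995) = (9*I*sqrt(234095))/(2525243 + 535107885960) = (9*I*sqrt(234095))/535110411203 = (9*I*sqrt(234095))*(1/535110411203) = 9*I*sqrt(234095)/535110411203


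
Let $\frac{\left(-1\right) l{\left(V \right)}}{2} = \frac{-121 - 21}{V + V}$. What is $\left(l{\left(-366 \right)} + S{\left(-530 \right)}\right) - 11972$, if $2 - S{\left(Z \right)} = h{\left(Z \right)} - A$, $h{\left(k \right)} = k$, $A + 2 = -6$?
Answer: $- \frac{2095055}{183} \approx -11448.0$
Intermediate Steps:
$A = -8$ ($A = -2 - 6 = -8$)
$l{\left(V \right)} = \frac{142}{V}$ ($l{\left(V \right)} = - 2 \frac{-121 - 21}{V + V} = - 2 \left(- \frac{142}{2 V}\right) = - 2 \left(- 142 \frac{1}{2 V}\right) = - 2 \left(- \frac{71}{V}\right) = \frac{142}{V}$)
$S{\left(Z \right)} = -6 - Z$ ($S{\left(Z \right)} = 2 - \left(Z - -8\right) = 2 - \left(Z + 8\right) = 2 - \left(8 + Z\right) = -6 - Z$)
$\left(l{\left(-366 \right)} + S{\left(-530 \right)}\right) - 11972 = \left(\frac{142}{-366} - -524\right) - 11972 = \left(142 \left(- \frac{1}{366}\right) + \left(-6 + 530\right)\right) - 11972 = \left(- \frac{71}{183} + 524\right) - 11972 = \frac{95821}{183} - 11972 = - \frac{2095055}{183}$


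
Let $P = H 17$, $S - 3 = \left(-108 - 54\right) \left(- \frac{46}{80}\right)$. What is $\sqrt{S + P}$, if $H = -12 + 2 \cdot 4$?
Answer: $\frac{\sqrt{2815}}{10} \approx 5.3057$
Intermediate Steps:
$H = -4$ ($H = -12 + 8 = -4$)
$S = \frac{1923}{20}$ ($S = 3 + \left(-108 - 54\right) \left(- \frac{46}{80}\right) = 3 - 162 \left(\left(-46\right) \frac{1}{80}\right) = 3 - - \frac{1863}{20} = 3 + \frac{1863}{20} = \frac{1923}{20} \approx 96.15$)
$P = -68$ ($P = \left(-4\right) 17 = -68$)
$\sqrt{S + P} = \sqrt{\frac{1923}{20} - 68} = \sqrt{\frac{563}{20}} = \frac{\sqrt{2815}}{10}$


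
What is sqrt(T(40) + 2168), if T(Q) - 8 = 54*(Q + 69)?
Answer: sqrt(8062) ≈ 89.789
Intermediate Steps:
T(Q) = 3734 + 54*Q (T(Q) = 8 + 54*(Q + 69) = 8 + 54*(69 + Q) = 8 + (3726 + 54*Q) = 3734 + 54*Q)
sqrt(T(40) + 2168) = sqrt((3734 + 54*40) + 2168) = sqrt((3734 + 2160) + 2168) = sqrt(5894 + 2168) = sqrt(8062)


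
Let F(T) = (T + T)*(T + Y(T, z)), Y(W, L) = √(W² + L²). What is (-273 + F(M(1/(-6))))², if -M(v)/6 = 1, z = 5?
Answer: 49185 + 4824*√61 ≈ 86862.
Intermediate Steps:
M(v) = -6 (M(v) = -6*1 = -6)
Y(W, L) = √(L² + W²)
F(T) = 2*T*(T + √(25 + T²)) (F(T) = (T + T)*(T + √(5² + T²)) = (2*T)*(T + √(25 + T²)) = 2*T*(T + √(25 + T²)))
(-273 + F(M(1/(-6))))² = (-273 + 2*(-6)*(-6 + √(25 + (-6)²)))² = (-273 + 2*(-6)*(-6 + √(25 + 36)))² = (-273 + 2*(-6)*(-6 + √61))² = (-273 + (72 - 12*√61))² = (-201 - 12*√61)²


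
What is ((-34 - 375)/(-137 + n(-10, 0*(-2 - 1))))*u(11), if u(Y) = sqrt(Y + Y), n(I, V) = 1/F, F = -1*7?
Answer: 2863*sqrt(22)/960 ≈ 13.988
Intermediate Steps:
F = -7
n(I, V) = -1/7 (n(I, V) = 1/(-7) = -1/7)
u(Y) = sqrt(2)*sqrt(Y) (u(Y) = sqrt(2*Y) = sqrt(2)*sqrt(Y))
((-34 - 375)/(-137 + n(-10, 0*(-2 - 1))))*u(11) = ((-34 - 375)/(-137 - 1/7))*(sqrt(2)*sqrt(11)) = (-409/(-960/7))*sqrt(22) = (-409*(-7/960))*sqrt(22) = 2863*sqrt(22)/960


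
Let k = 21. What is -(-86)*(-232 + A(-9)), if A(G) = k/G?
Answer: -60458/3 ≈ -20153.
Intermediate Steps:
A(G) = 21/G
-(-86)*(-232 + A(-9)) = -(-86)*(-232 + 21/(-9)) = -(-86)*(-232 + 21*(-⅑)) = -(-86)*(-232 - 7/3) = -(-86)*(-703)/3 = -1*60458/3 = -60458/3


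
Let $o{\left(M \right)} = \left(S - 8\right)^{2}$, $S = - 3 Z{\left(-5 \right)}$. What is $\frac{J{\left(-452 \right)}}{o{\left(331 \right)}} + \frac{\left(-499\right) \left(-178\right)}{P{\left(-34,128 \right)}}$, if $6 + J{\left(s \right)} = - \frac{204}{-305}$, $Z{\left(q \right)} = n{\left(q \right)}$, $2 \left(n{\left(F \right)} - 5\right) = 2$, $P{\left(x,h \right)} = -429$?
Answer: $- \frac{704385289}{3401970} \approx -207.05$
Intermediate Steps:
$n{\left(F \right)} = 6$ ($n{\left(F \right)} = 5 + \frac{1}{2} \cdot 2 = 5 + 1 = 6$)
$Z{\left(q \right)} = 6$
$J{\left(s \right)} = - \frac{1626}{305}$ ($J{\left(s \right)} = -6 - \frac{204}{-305} = -6 - - \frac{204}{305} = -6 + \frac{204}{305} = - \frac{1626}{305}$)
$S = -18$ ($S = \left(-3\right) 6 = -18$)
$o{\left(M \right)} = 676$ ($o{\left(M \right)} = \left(-18 - 8\right)^{2} = \left(-26\right)^{2} = 676$)
$\frac{J{\left(-452 \right)}}{o{\left(331 \right)}} + \frac{\left(-499\right) \left(-178\right)}{P{\left(-34,128 \right)}} = - \frac{1626}{305 \cdot 676} + \frac{\left(-499\right) \left(-178\right)}{-429} = \left(- \frac{1626}{305}\right) \frac{1}{676} + 88822 \left(- \frac{1}{429}\right) = - \frac{813}{103090} - \frac{88822}{429} = - \frac{704385289}{3401970}$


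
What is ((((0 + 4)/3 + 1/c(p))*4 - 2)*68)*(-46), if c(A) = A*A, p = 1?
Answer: -68816/3 ≈ -22939.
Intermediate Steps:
c(A) = A**2
((((0 + 4)/3 + 1/c(p))*4 - 2)*68)*(-46) = ((((0 + 4)/3 + 1/1**2)*4 - 2)*68)*(-46) = (((4*(1/3) + 1/1)*4 - 2)*68)*(-46) = (((4/3 + 1*1)*4 - 2)*68)*(-46) = (((4/3 + 1)*4 - 2)*68)*(-46) = (((7/3)*4 - 2)*68)*(-46) = ((28/3 - 2)*68)*(-46) = ((22/3)*68)*(-46) = (1496/3)*(-46) = -68816/3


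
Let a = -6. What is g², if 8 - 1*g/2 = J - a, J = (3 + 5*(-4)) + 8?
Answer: 484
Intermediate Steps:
J = -9 (J = (3 - 20) + 8 = -17 + 8 = -9)
g = 22 (g = 16 - 2*(-9 - 1*(-6)) = 16 - 2*(-9 + 6) = 16 - 2*(-3) = 16 + 6 = 22)
g² = 22² = 484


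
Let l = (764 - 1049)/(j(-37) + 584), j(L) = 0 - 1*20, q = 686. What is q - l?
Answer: 129063/188 ≈ 686.50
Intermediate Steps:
j(L) = -20 (j(L) = 0 - 20 = -20)
l = -95/188 (l = (764 - 1049)/(-20 + 584) = -285/564 = -285*1/564 = -95/188 ≈ -0.50532)
q - l = 686 - 1*(-95/188) = 686 + 95/188 = 129063/188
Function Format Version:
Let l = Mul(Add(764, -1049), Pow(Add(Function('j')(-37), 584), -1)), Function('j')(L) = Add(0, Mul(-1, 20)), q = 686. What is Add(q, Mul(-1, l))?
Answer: Rational(129063, 188) ≈ 686.50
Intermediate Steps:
Function('j')(L) = -20 (Function('j')(L) = Add(0, -20) = -20)
l = Rational(-95, 188) (l = Mul(Add(764, -1049), Pow(Add(-20, 584), -1)) = Mul(-285, Pow(564, -1)) = Mul(-285, Rational(1, 564)) = Rational(-95, 188) ≈ -0.50532)
Add(q, Mul(-1, l)) = Add(686, Mul(-1, Rational(-95, 188))) = Add(686, Rational(95, 188)) = Rational(129063, 188)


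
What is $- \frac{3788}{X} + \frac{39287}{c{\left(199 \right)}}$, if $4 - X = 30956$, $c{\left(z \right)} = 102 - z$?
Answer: $- \frac{303910947}{750586} \approx -404.9$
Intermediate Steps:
$X = -30952$ ($X = 4 - 30956 = -30952$)
$- \frac{3788}{X} + \frac{39287}{c{\left(199 \right)}} = - \frac{3788}{-30952} + \frac{39287}{102 - 199} = \left(-3788\right) \left(- \frac{1}{30952}\right) + \frac{39287}{102 - 199} = \frac{947}{7738} + \frac{39287}{-97} = \frac{947}{7738} + 39287 \left(- \frac{1}{97}\right) = \frac{947}{7738} - \frac{39287}{97} = - \frac{303910947}{750586}$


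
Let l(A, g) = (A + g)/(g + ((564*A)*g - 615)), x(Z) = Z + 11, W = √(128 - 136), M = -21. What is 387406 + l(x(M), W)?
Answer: 2*(-119127350*I + 2184582433*√2)/(-615*I + 11278*√2) ≈ 3.8741e+5 - 0.00063324*I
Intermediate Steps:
W = 2*I*√2 (W = √(-8) = 2*I*√2 ≈ 2.8284*I)
x(Z) = 11 + Z
l(A, g) = (A + g)/(-615 + g + 564*A*g) (l(A, g) = (A + g)/(g + (564*A*g - 615)) = (A + g)/(g + (-615 + 564*A*g)) = (A + g)/(-615 + g + 564*A*g))
387406 + l(x(M), W) = 387406 + ((11 - 21) + 2*I*√2)/(-615 + 2*I*√2 + 564*(11 - 21)*(2*I*√2)) = 387406 + (-10 + 2*I*√2)/(-615 + 2*I*√2 + 564*(-10)*(2*I*√2)) = 387406 + (-10 + 2*I*√2)/(-615 + 2*I*√2 - 11280*I*√2) = 387406 + (-10 + 2*I*√2)/(-615 - 11278*I*√2)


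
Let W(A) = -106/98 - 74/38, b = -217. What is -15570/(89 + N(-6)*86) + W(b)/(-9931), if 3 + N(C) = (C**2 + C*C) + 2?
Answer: -1370847894/545499899 ≈ -2.5130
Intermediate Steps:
N(C) = -1 + 2*C**2 (N(C) = -3 + ((C**2 + C*C) + 2) = -3 + ((C**2 + C**2) + 2) = -3 + (2*C**2 + 2) = -3 + (2 + 2*C**2) = -1 + 2*C**2)
W(A) = -2820/931 (W(A) = -106*1/98 - 74*1/38 = -53/49 - 37/19 = -2820/931)
-15570/(89 + N(-6)*86) + W(b)/(-9931) = -15570/(89 + (-1 + 2*(-6)**2)*86) - 2820/931/(-9931) = -15570/(89 + (-1 + 2*36)*86) - 2820/931*(-1/9931) = -15570/(89 + (-1 + 72)*86) + 2820/9245761 = -15570/(89 + 71*86) + 2820/9245761 = -15570/(89 + 6106) + 2820/9245761 = -15570/6195 + 2820/9245761 = -15570*1/6195 + 2820/9245761 = -1038/413 + 2820/9245761 = -1370847894/545499899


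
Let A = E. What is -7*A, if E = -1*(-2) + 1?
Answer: -21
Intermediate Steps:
E = 3 (E = 2 + 1 = 3)
A = 3
-7*A = -7*3 = -21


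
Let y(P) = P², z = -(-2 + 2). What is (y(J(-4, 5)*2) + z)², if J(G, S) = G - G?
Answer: 0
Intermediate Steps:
J(G, S) = 0
z = 0 (z = -1*0 = 0)
(y(J(-4, 5)*2) + z)² = ((0*2)² + 0)² = (0² + 0)² = (0 + 0)² = 0² = 0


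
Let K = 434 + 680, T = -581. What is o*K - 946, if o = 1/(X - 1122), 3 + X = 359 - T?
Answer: -176124/185 ≈ -952.02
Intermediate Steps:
K = 1114
X = 937 (X = -3 + (359 - 1*(-581)) = -3 + (359 + 581) = -3 + 940 = 937)
o = -1/185 (o = 1/(937 - 1122) = 1/(-185) = -1/185 ≈ -0.0054054)
o*K - 946 = -1/185*1114 - 946 = -1114/185 - 946 = -176124/185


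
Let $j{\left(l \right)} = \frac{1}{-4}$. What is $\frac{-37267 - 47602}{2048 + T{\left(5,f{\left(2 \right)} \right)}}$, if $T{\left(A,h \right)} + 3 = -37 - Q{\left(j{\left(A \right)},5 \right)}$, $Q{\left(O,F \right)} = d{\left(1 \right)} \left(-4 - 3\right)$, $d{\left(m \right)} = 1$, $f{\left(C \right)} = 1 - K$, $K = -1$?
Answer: $- \frac{84869}{2015} \approx -42.119$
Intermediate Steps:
$f{\left(C \right)} = 2$ ($f{\left(C \right)} = 1 - -1 = 1 + 1 = 2$)
$j{\left(l \right)} = - \frac{1}{4}$
$Q{\left(O,F \right)} = -7$ ($Q{\left(O,F \right)} = 1 \left(-4 - 3\right) = 1 \left(-7\right) = -7$)
$T{\left(A,h \right)} = -33$ ($T{\left(A,h \right)} = -3 - 30 = -33$)
$\frac{-37267 - 47602}{2048 + T{\left(5,f{\left(2 \right)} \right)}} = \frac{-37267 - 47602}{2048 - 33} = - \frac{84869}{2015}$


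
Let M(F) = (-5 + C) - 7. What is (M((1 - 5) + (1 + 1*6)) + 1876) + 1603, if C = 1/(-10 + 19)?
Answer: 31204/9 ≈ 3467.1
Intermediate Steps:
C = 1/9 ≈ 0.11111
M(F) = -107/9 (M(F) = (-5 + 1/9) - 7 = -44/9 - 7 = -107/9)
(M((1 - 5) + (1 + 1*6)) + 1876) + 1603 = (-107/9 + 1876) + 1603 = 16777/9 + 1603 = 31204/9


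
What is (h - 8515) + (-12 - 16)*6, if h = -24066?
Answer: -32749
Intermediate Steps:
(h - 8515) + (-12 - 16)*6 = (-24066 - 8515) + (-12 - 16)*6 = -32581 - 28*6 = -32581 - 168 = -32749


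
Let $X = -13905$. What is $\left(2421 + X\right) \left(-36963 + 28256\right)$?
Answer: $99991188$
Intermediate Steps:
$\left(2421 + X\right) \left(-36963 + 28256\right) = \left(2421 - 13905\right) \left(-36963 + 28256\right) = \left(-11484\right) \left(-8707\right) = 99991188$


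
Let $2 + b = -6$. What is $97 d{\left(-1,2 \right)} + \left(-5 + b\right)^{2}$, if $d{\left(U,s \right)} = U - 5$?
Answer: $-413$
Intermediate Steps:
$b = -8$ ($b = -2 - 6 = -8$)
$d{\left(U,s \right)} = -5 + U$ ($d{\left(U,s \right)} = U - 5 = -5 + U$)
$97 d{\left(-1,2 \right)} + \left(-5 + b\right)^{2} = 97 \left(-5 - 1\right) + \left(-5 - 8\right)^{2} = 97 \left(-6\right) + \left(-13\right)^{2} = -582 + 169 = -413$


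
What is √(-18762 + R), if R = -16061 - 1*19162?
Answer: I*√53985 ≈ 232.35*I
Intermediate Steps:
R = -35223 (R = -16061 - 19162 = -35223)
√(-18762 + R) = √(-18762 - 35223) = √(-53985) = I*√53985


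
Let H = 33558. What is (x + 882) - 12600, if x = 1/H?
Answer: -393232643/33558 ≈ -11718.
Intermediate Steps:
x = 1/33558 ≈ 2.9799e-5
(x + 882) - 12600 = (1/33558 + 882) - 12600 = 29598157/33558 - 12600 = -393232643/33558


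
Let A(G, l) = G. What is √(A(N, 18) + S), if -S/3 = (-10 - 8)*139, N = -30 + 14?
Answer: √7490 ≈ 86.545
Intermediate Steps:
N = -16
S = 7506 (S = -3*(-10 - 8)*139 = -(-54)*139 = -3*(-2502) = 7506)
√(A(N, 18) + S) = √(-16 + 7506) = √7490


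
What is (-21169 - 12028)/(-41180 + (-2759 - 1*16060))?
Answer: 33197/59999 ≈ 0.55329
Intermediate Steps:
(-21169 - 12028)/(-41180 + (-2759 - 1*16060)) = -33197/(-41180 + (-2759 - 16060)) = -33197/(-41180 - 18819) = -33197/(-59999) = -33197*(-1/59999) = 33197/59999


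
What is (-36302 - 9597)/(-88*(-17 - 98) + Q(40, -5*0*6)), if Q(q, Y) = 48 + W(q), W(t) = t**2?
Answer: -45899/11768 ≈ -3.9003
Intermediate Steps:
Q(q, Y) = 48 + q**2
(-36302 - 9597)/(-88*(-17 - 98) + Q(40, -5*0*6)) = (-36302 - 9597)/(-88*(-17 - 98) + (48 + 40**2)) = -45899/(-88*(-115) + (48 + 1600)) = -45899/(10120 + 1648) = -45899/11768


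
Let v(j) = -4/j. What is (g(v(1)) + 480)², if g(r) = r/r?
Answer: 231361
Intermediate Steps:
g(r) = 1
(g(v(1)) + 480)² = (1 + 480)² = 481² = 231361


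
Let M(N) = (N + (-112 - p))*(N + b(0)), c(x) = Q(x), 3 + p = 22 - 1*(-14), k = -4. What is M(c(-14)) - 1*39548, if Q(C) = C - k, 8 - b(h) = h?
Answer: -39238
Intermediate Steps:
p = 33 (p = -3 + (22 - 1*(-14)) = -3 + (22 + 14) = -3 + 36 = 33)
b(h) = 8 - h
Q(C) = 4 + C (Q(C) = C - 1*(-4) = C + 4 = 4 + C)
c(x) = 4 + x
M(N) = (-145 + N)*(8 + N) (M(N) = (N + (-112 - 1*33))*(N + (8 - 1*0)) = (N + (-112 - 33))*(N + (8 + 0)) = (N - 145)*(N + 8) = (-145 + N)*(8 + N))
M(c(-14)) - 1*39548 = (-1160 + (4 - 14)**2 - 137*(4 - 14)) - 1*39548 = (-1160 + (-10)**2 - 137*(-10)) - 39548 = (-1160 + 100 + 1370) - 39548 = 310 - 39548 = -39238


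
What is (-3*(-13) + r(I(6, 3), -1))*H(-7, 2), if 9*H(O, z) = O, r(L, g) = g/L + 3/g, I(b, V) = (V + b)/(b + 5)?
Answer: -2191/81 ≈ -27.049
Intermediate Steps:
I(b, V) = (V + b)/(5 + b)
r(L, g) = 3/g + g/L
H(O, z) = O/9
(-3*(-13) + r(I(6, 3), -1))*H(-7, 2) = (-3*(-13) + (3/(-1) - 1/((3 + 6)/(5 + 6))))*((⅑)*(-7)) = (39 + (3*(-1) - 1/(9/11)))*(-7/9) = (39 + (-3 - 1/((1/11)*9)))*(-7/9) = (39 + (-3 - 1/9/11))*(-7/9) = (39 + (-3 - 1*11/9))*(-7/9) = (39 + (-3 - 11/9))*(-7/9) = (39 - 38/9)*(-7/9) = (313/9)*(-7/9) = -2191/81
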